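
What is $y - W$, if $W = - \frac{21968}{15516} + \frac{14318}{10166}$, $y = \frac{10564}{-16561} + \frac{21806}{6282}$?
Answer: $\frac{323727108992782}{113959851182073} \approx 2.8407$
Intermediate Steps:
$y = \frac{147383059}{52018101}$ ($y = 10564 \left(- \frac{1}{16561}\right) + 21806 \cdot \frac{1}{6282} = - \frac{10564}{16561} + \frac{10903}{3141} = \frac{147383059}{52018101} \approx 2.8333$)
$W = - \frac{146075}{19716957}$ ($W = \left(-21968\right) \frac{1}{15516} + 14318 \cdot \frac{1}{10166} = - \frac{5492}{3879} + \frac{7159}{5083} = - \frac{146075}{19716957} \approx -0.0074086$)
$y - W = \frac{147383059}{52018101} - - \frac{146075}{19716957} = \frac{147383059}{52018101} + \frac{146075}{19716957} = \frac{323727108992782}{113959851182073}$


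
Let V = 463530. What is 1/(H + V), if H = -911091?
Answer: -1/447561 ≈ -2.2343e-6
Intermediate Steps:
1/(H + V) = 1/(-911091 + 463530) = 1/(-447561) = -1/447561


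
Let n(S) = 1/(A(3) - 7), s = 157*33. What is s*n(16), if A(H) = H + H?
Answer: -5181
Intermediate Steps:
A(H) = 2*H
s = 5181
n(S) = -1 (n(S) = 1/(2*3 - 7) = 1/(6 - 7) = 1/(-1) = -1)
s*n(16) = 5181*(-1) = -5181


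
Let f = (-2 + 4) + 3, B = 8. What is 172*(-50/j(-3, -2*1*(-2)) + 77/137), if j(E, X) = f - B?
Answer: 1217932/411 ≈ 2963.3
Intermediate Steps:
f = 5 (f = 2 + 3 = 5)
j(E, X) = -3 (j(E, X) = 5 - 1*8 = 5 - 8 = -3)
172*(-50/j(-3, -2*1*(-2)) + 77/137) = 172*(-50/(-3) + 77/137) = 172*(-50*(-⅓) + 77*(1/137)) = 172*(50/3 + 77/137) = 172*(7081/411) = 1217932/411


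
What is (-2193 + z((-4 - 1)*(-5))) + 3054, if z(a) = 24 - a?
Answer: 860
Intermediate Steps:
(-2193 + z((-4 - 1)*(-5))) + 3054 = (-2193 + (24 - (-4 - 1)*(-5))) + 3054 = (-2193 + (24 - (-5)*(-5))) + 3054 = (-2193 + (24 - 1*25)) + 3054 = (-2193 + (24 - 25)) + 3054 = (-2193 - 1) + 3054 = -2194 + 3054 = 860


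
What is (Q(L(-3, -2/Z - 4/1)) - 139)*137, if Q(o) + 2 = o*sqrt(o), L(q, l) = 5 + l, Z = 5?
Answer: -19317 + 411*sqrt(15)/25 ≈ -19253.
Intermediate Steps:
Q(o) = -2 + o**(3/2) (Q(o) = -2 + o*sqrt(o) = -2 + o**(3/2))
(Q(L(-3, -2/Z - 4/1)) - 139)*137 = ((-2 + (5 + (-2/5 - 4/1))**(3/2)) - 139)*137 = ((-2 + (5 + (-2*1/5 - 4*1))**(3/2)) - 139)*137 = ((-2 + (5 + (-2/5 - 4))**(3/2)) - 139)*137 = ((-2 + (5 - 22/5)**(3/2)) - 139)*137 = ((-2 + (3/5)**(3/2)) - 139)*137 = ((-2 + 3*sqrt(15)/25) - 139)*137 = (-141 + 3*sqrt(15)/25)*137 = -19317 + 411*sqrt(15)/25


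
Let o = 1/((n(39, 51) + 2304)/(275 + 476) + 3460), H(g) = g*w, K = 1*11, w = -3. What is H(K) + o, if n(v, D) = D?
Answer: -85826144/2600815 ≈ -33.000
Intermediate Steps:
K = 11
H(g) = -3*g (H(g) = g*(-3) = -3*g)
o = 751/2600815 (o = 1/((51 + 2304)/(275 + 476) + 3460) = 1/(2355/751 + 3460) = 1/(2600815/751) = 751/2600815 ≈ 0.00028876)
H(K) + o = -3*11 + 751/2600815 = -33 + 751/2600815 = -85826144/2600815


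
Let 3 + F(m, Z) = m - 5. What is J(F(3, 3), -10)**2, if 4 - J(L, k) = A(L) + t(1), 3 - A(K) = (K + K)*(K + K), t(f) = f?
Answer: 10000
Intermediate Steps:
F(m, Z) = -8 + m (F(m, Z) = -3 + (m - 5) = -3 + (-5 + m) = -8 + m)
A(K) = 3 - 4*K**2 (A(K) = 3 - (K + K)*(K + K) = 3 - 2*K*2*K = 3 - 4*K**2)
J(L, k) = 4*L**2 (J(L, k) = 4 - ((3 - 4*L**2) + 1) = 4 - (4 - 4*L**2) = 4 + (-4 + 4*L**2) = 4*L**2)
J(F(3, 3), -10)**2 = (4*(-8 + 3)**2)**2 = (4*(-5)**2)**2 = (4*25)**2 = 100**2 = 10000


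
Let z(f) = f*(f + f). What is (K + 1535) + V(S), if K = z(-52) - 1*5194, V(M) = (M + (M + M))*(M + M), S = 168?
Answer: 171093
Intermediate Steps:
V(M) = 6*M² (V(M) = (M + 2*M)*(2*M) = (3*M)*(2*M) = 6*M²)
z(f) = 2*f² (z(f) = f*(2*f) = 2*f²)
K = 214 (K = 2*(-52)² - 1*5194 = 2*2704 - 5194 = 5408 - 5194 = 214)
(K + 1535) + V(S) = (214 + 1535) + 6*168² = 1749 + 6*28224 = 1749 + 169344 = 171093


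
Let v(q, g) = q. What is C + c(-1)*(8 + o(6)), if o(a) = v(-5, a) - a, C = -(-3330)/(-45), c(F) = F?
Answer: -71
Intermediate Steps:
C = -74 (C = -(-3330)*(-1)/45 = -45*74/45 = -74)
o(a) = -5 - a
C + c(-1)*(8 + o(6)) = -74 - (8 + (-5 - 1*6)) = -74 - (8 + (-5 - 6)) = -74 - (8 - 11) = -74 - 1*(-3) = -74 + 3 = -71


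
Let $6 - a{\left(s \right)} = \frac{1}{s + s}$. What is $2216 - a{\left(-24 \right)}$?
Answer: $\frac{106079}{48} \approx 2210.0$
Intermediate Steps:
$a{\left(s \right)} = 6 - \frac{1}{2 s}$ ($a{\left(s \right)} = 6 - \frac{1}{s + s} = 6 - \frac{1}{2 s}$)
$2216 - a{\left(-24 \right)} = 2216 - \left(6 - \frac{1}{2 \left(-24\right)}\right) = 2216 - \left(6 - - \frac{1}{48}\right) = 2216 - \left(6 + \frac{1}{48}\right) = 2216 - \frac{289}{48} = \frac{106079}{48}$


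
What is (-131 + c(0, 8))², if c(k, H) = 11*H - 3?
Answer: 2116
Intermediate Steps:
c(k, H) = -3 + 11*H
(-131 + c(0, 8))² = (-131 + (-3 + 11*8))² = (-131 + (-3 + 88))² = (-131 + 85)² = (-46)² = 2116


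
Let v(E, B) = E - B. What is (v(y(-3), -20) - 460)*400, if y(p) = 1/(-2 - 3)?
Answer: -176080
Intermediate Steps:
y(p) = -⅕ (y(p) = 1/(-5) = -⅕)
(v(y(-3), -20) - 460)*400 = ((-⅕ - 1*(-20)) - 460)*400 = ((-⅕ + 20) - 460)*400 = (99/5 - 460)*400 = -2201/5*400 = -176080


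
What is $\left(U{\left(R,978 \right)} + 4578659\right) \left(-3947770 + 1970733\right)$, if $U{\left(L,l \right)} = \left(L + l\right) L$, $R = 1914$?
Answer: $-19995647435039$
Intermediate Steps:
$U{\left(L,l \right)} = L \left(L + l\right)$
$\left(U{\left(R,978 \right)} + 4578659\right) \left(-3947770 + 1970733\right) = \left(1914 \left(1914 + 978\right) + 4578659\right) \left(-3947770 + 1970733\right) = \left(1914 \cdot 2892 + 4578659\right) \left(-1977037\right) = \left(5535288 + 4578659\right) \left(-1977037\right) = 10113947 \left(-1977037\right) = -19995647435039$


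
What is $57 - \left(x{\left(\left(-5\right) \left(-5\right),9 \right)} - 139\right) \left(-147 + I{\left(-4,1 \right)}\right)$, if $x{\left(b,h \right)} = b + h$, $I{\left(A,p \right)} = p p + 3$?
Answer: $-14958$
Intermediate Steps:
$I{\left(A,p \right)} = 3 + p^{2}$ ($I{\left(A,p \right)} = p^{2} + 3 = 3 + p^{2}$)
$57 - \left(x{\left(\left(-5\right) \left(-5\right),9 \right)} - 139\right) \left(-147 + I{\left(-4,1 \right)}\right) = 57 - \left(\left(\left(-5\right) \left(-5\right) + 9\right) - 139\right) \left(-147 + \left(3 + 1^{2}\right)\right) = 57 - \left(\left(25 + 9\right) - 139\right) \left(-147 + \left(3 + 1\right)\right) = 57 - \left(34 - 139\right) \left(-147 + 4\right) = 57 - \left(-105\right) \left(-143\right) = 57 - 15015 = -14958$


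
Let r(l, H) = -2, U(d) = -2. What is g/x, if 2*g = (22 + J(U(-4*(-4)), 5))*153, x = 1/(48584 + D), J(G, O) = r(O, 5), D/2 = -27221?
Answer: -8962740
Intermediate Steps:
D = -54442 (D = 2*(-27221) = -54442)
J(G, O) = -2
x = -1/5858 (x = 1/(48584 - 54442) = 1/(-5858) = -1/5858 ≈ -0.00017071)
g = 1530 (g = ((22 - 2)*153)/2 = (20*153)/2 = (1/2)*3060 = 1530)
g/x = 1530/(-1/5858) = 1530*(-5858) = -8962740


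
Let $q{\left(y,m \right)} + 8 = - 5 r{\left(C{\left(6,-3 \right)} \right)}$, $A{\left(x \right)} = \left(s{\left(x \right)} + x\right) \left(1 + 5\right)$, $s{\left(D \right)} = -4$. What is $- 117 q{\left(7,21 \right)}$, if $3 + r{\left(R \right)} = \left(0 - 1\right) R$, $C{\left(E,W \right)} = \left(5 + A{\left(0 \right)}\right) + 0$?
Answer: $10296$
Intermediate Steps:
$A{\left(x \right)} = -24 + 6 x$ ($A{\left(x \right)} = \left(-4 + x\right) \left(1 + 5\right) = \left(-4 + x\right) 6 = -24 + 6 x$)
$C{\left(E,W \right)} = -19$ ($C{\left(E,W \right)} = \left(5 + \left(-24 + 6 \cdot 0\right)\right) + 0 = \left(5 + \left(-24 + 0\right)\right) + 0 = \left(5 - 24\right) + 0 = -19 + 0 = -19$)
$r{\left(R \right)} = -3 - R$ ($r{\left(R \right)} = -3 + \left(0 - 1\right) R = -3 - R$)
$q{\left(y,m \right)} = -88$ ($q{\left(y,m \right)} = -8 - 5 \left(-3 - -19\right) = -8 - 5 \left(-3 + 19\right) = -8 - 80 = -88$)
$- 117 q{\left(7,21 \right)} = \left(-117\right) \left(-88\right) = 10296$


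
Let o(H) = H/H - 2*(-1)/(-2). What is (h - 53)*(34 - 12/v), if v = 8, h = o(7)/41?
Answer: -3445/2 ≈ -1722.5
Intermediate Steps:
o(H) = 0 (o(H) = 1 + 2*(-½) = 1 - 1 = 0)
h = 0 (h = 0/41 = 0*(1/41) = 0)
(h - 53)*(34 - 12/v) = (0 - 53)*(34 - 12/8) = -53*(34 - 12/8) = -53*(34 - 1*3/2) = -53*(34 - 3/2) = -53*65/2 = -3445/2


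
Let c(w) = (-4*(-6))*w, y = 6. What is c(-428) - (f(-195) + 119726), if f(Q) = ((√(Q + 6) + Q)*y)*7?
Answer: -121808 - 126*I*√21 ≈ -1.2181e+5 - 577.4*I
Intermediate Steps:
c(w) = 24*w
f(Q) = 42*Q + 42*√(6 + Q) (f(Q) = ((√(Q + 6) + Q)*6)*7 = ((√(6 + Q) + Q)*6)*7 = ((Q + √(6 + Q))*6)*7 = (6*Q + 6*√(6 + Q))*7 = 42*Q + 42*√(6 + Q))
c(-428) - (f(-195) + 119726) = 24*(-428) - ((42*(-195) + 42*√(6 - 195)) + 119726) = -10272 - ((-8190 + 42*√(-189)) + 119726) = -10272 - ((-8190 + 42*(3*I*√21)) + 119726) = -10272 - ((-8190 + 126*I*√21) + 119726) = -10272 - (111536 + 126*I*√21) = -10272 + (-111536 - 126*I*√21) = -121808 - 126*I*√21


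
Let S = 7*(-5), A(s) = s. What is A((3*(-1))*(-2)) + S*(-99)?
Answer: 3471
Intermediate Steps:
S = -35
A((3*(-1))*(-2)) + S*(-99) = (3*(-1))*(-2) - 35*(-99) = -3*(-2) + 3465 = 6 + 3465 = 3471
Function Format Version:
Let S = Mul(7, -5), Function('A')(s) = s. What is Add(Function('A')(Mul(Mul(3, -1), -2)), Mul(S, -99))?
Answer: 3471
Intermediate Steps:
S = -35
Add(Function('A')(Mul(Mul(3, -1), -2)), Mul(S, -99)) = Add(Mul(Mul(3, -1), -2), Mul(-35, -99)) = Add(Mul(-3, -2), 3465) = Add(6, 3465) = 3471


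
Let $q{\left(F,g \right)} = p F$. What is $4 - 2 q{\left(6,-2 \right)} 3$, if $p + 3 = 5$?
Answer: $-288$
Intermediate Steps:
$p = 2$ ($p = -3 + 5 = 2$)
$q{\left(F,g \right)} = 2 F$
$4 - 2 q{\left(6,-2 \right)} 3 = 4 - 2 \cdot 2 \cdot 6 \cdot 3 = 4 \left(-2\right) 12 \cdot 3 = 4 \left(\left(-24\right) 3\right) = 4 \left(-72\right) = -288$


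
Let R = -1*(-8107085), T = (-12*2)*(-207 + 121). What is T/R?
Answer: 2064/8107085 ≈ 0.00025459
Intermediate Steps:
T = 2064 (T = -24*(-86) = 2064)
R = 8107085
T/R = 2064/8107085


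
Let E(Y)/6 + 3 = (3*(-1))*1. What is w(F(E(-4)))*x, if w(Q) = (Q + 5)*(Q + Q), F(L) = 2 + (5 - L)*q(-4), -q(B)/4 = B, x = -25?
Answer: -21812700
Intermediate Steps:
E(Y) = -36 (E(Y) = -18 + 6*((3*(-1))*1) = -18 + 6*(-3*1) = -18 + 6*(-3) = -18 - 18 = -36)
q(B) = -4*B
F(L) = 82 - 16*L (F(L) = 2 + (5 - L)*(-4*(-4)) = 2 + (5 - L)*16 = 2 + (80 - 16*L) = 82 - 16*L)
w(Q) = 2*Q*(5 + Q) (w(Q) = (5 + Q)*(2*Q) = 2*Q*(5 + Q))
w(F(E(-4)))*x = (2*(82 - 16*(-36))*(5 + (82 - 16*(-36))))*(-25) = (2*(82 + 576)*(5 + (82 + 576)))*(-25) = (2*658*(5 + 658))*(-25) = (2*658*663)*(-25) = 872508*(-25) = -21812700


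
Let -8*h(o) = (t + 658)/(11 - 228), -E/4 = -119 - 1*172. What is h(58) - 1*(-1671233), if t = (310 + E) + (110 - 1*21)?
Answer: 2901262709/1736 ≈ 1.6712e+6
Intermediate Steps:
E = 1164 (E = -4*(-119 - 1*172) = -4*(-119 - 172) = -4*(-291) = 1164)
t = 1563 (t = (310 + 1164) + (110 - 1*21) = 1474 + (110 - 21) = 1474 + 89 = 1563)
h(o) = 2221/1736 (h(o) = -(1563 + 658)/(8*(11 - 228)) = -2221/(8*(-217)) = -2221*(-1)/(8*217) = -1/8*(-2221/217) = 2221/1736)
h(58) - 1*(-1671233) = 2221/1736 - 1*(-1671233) = 2221/1736 + 1671233 = 2901262709/1736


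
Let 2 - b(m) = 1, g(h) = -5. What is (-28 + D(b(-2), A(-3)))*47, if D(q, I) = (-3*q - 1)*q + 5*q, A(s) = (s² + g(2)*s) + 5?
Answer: -1269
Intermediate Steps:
A(s) = 5 + s² - 5*s (A(s) = (s² - 5*s) + 5 = 5 + s² - 5*s)
b(m) = 1 (b(m) = 2 - 1*1 = 2 - 1 = 1)
D(q, I) = 5*q + q*(-1 - 3*q) (D(q, I) = (-1 - 3*q)*q + 5*q = q*(-1 - 3*q) + 5*q = 5*q + q*(-1 - 3*q))
(-28 + D(b(-2), A(-3)))*47 = (-28 + 1*(4 - 3*1))*47 = (-28 + 1*(4 - 3))*47 = (-28 + 1*1)*47 = (-28 + 1)*47 = -27*47 = -1269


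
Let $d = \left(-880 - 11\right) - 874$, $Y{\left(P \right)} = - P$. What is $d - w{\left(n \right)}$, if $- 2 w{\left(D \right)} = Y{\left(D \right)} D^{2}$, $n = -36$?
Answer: $21563$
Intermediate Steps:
$w{\left(D \right)} = \frac{D^{3}}{2}$ ($w{\left(D \right)} = - \frac{- D D^{2}}{2} = - \frac{\left(-1\right) D^{3}}{2} = \frac{D^{3}}{2}$)
$d = -1765$ ($d = -891 - 874 = -1765$)
$d - w{\left(n \right)} = -1765 - \frac{\left(-36\right)^{3}}{2} = -1765 - \frac{1}{2} \left(-46656\right) = -1765 - -23328 = -1765 + 23328 = 21563$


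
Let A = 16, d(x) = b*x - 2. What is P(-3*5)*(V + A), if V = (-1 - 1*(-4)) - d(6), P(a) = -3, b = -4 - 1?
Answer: -153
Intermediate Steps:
b = -5
d(x) = -2 - 5*x (d(x) = -5*x - 2 = -2 - 5*x)
V = 35 (V = (-1 - 1*(-4)) - (-2 - 5*6) = (-1 + 4) - (-2 - 30) = 3 - 1*(-32) = 3 + 32 = 35)
P(-3*5)*(V + A) = -3*(35 + 16) = -3*51 = -153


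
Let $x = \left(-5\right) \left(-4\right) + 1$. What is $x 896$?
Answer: $18816$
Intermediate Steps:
$x = 21$ ($x = 20 + 1 = 21$)
$x 896 = 21 \cdot 896 = 18816$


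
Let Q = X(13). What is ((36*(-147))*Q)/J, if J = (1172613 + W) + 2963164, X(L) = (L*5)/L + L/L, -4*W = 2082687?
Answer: -127008/14460421 ≈ -0.0087831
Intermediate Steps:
W = -2082687/4 (W = -1/4*2082687 = -2082687/4 ≈ -5.2067e+5)
X(L) = 6 (X(L) = (5*L)/L + 1 = 5 + 1 = 6)
Q = 6
J = 14460421/4 (J = (1172613 - 2082687/4) + 2963164 = 2607765/4 + 2963164 = 14460421/4 ≈ 3.6151e+6)
((36*(-147))*Q)/J = ((36*(-147))*6)/(14460421/4) = -5292*6*(4/14460421) = -31752*4/14460421 = -127008/14460421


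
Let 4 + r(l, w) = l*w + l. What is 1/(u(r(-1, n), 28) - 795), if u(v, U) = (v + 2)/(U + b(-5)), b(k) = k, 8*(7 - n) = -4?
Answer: -46/36591 ≈ -0.0012571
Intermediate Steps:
n = 15/2 (n = 7 - ⅛*(-4) = 7 + ½ = 15/2 ≈ 7.5000)
r(l, w) = -4 + l + l*w (r(l, w) = -4 + (l*w + l) = -4 + (l + l*w) = -4 + l + l*w)
u(v, U) = (2 + v)/(-5 + U) (u(v, U) = (v + 2)/(U - 5) = (2 + v)/(-5 + U))
1/(u(r(-1, n), 28) - 795) = 1/((2 + (-4 - 1 - 1*15/2))/(-5 + 28) - 795) = 1/((2 + (-4 - 1 - 15/2))/23 - 795) = 1/((2 - 25/2)/23 - 795) = 1/((1/23)*(-21/2) - 795) = 1/(-21/46 - 795) = 1/(-36591/46) = -46/36591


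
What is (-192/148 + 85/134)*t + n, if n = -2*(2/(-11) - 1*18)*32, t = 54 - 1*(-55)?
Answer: 59521287/54538 ≈ 1091.4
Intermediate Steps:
t = 109 (t = 54 + 55 = 109)
n = 12800/11 (n = -2*(2*(-1/11) - 18)*32 = -2*(-2/11 - 18)*32 = -2*(-200/11)*32 = (400/11)*32 = 12800/11 ≈ 1163.6)
(-192/148 + 85/134)*t + n = (-192/148 + 85/134)*109 + 12800/11 = (-192*1/148 + 85*(1/134))*109 + 12800/11 = (-48/37 + 85/134)*109 + 12800/11 = -3287/4958*109 + 12800/11 = -358283/4958 + 12800/11 = 59521287/54538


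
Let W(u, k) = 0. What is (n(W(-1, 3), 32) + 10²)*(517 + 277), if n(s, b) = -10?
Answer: 71460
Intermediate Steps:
(n(W(-1, 3), 32) + 10²)*(517 + 277) = (-10 + 10²)*(517 + 277) = (-10 + 100)*794 = 90*794 = 71460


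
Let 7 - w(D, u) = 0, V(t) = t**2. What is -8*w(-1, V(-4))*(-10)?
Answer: 560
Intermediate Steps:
w(D, u) = 7 (w(D, u) = 7 - 1*0 = 7 + 0 = 7)
-8*w(-1, V(-4))*(-10) = -8*7*(-10) = -56*(-10) = 560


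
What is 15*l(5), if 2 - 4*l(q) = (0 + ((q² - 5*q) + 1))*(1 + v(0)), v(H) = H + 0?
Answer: 15/4 ≈ 3.7500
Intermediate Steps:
v(H) = H
l(q) = ¼ - q²/4 + 5*q/4 (l(q) = ½ - (0 + ((q² - 5*q) + 1))*(1 + 0)/4 = ½ - (0 + (1 + q² - 5*q))/4 = ½ - (1 + q² - 5*q)/4 = ½ + (-¼ - q²/4 + 5*q/4) = ¼ - q²/4 + 5*q/4)
15*l(5) = 15*(¼ - ¼*5² + (5/4)*5) = 15*(¼ - ¼*25 + 25/4) = 15*(¼ - 25/4 + 25/4) = 15*(¼) = 15/4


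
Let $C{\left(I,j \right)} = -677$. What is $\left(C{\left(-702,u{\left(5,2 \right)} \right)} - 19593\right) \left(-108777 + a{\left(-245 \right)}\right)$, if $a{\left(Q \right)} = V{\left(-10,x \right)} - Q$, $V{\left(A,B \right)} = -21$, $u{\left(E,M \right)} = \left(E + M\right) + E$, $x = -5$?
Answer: $2200369310$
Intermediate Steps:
$u{\left(E,M \right)} = M + 2 E$
$a{\left(Q \right)} = -21 - Q$
$\left(C{\left(-702,u{\left(5,2 \right)} \right)} - 19593\right) \left(-108777 + a{\left(-245 \right)}\right) = \left(-677 - 19593\right) \left(-108777 - -224\right) = - 20270 \left(-108777 + \left(-21 + 245\right)\right) = - 20270 \left(-108777 + 224\right) = \left(-20270\right) \left(-108553\right) = 2200369310$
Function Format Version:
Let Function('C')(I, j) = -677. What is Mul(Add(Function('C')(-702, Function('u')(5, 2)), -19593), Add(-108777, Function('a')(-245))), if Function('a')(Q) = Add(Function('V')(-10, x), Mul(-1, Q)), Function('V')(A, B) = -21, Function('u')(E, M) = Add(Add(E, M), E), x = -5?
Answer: 2200369310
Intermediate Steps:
Function('u')(E, M) = Add(M, Mul(2, E))
Function('a')(Q) = Add(-21, Mul(-1, Q))
Mul(Add(Function('C')(-702, Function('u')(5, 2)), -19593), Add(-108777, Function('a')(-245))) = Mul(Add(-677, -19593), Add(-108777, Add(-21, Mul(-1, -245)))) = Mul(-20270, Add(-108777, Add(-21, 245))) = Mul(-20270, Add(-108777, 224)) = Mul(-20270, -108553) = 2200369310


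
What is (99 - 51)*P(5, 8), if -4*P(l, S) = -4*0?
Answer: 0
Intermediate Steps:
P(l, S) = 0 (P(l, S) = -(-1)*0 = -¼*0 = 0)
(99 - 51)*P(5, 8) = (99 - 51)*0 = 48*0 = 0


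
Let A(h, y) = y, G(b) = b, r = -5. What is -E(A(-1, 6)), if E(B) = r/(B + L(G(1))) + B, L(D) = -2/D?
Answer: -19/4 ≈ -4.7500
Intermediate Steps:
E(B) = B - 5/(-2 + B) (E(B) = -5/(B - 2/1) + B = -5/(B - 2*1) + B = -5/(B - 2) + B = -5/(-2 + B) + B = B - 5/(-2 + B))
-E(A(-1, 6)) = -(-5 + 6² - 2*6)/(-2 + 6) = -(-5 + 36 - 12)/4 = -19/4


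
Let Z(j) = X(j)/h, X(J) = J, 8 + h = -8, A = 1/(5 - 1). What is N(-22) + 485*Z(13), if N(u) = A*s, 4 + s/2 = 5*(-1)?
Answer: -6377/16 ≈ -398.56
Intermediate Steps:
A = ¼ (A = 1/4 = ¼ ≈ 0.25000)
h = -16 (h = -8 - 8 = -16)
s = -18 (s = -8 + 2*(5*(-1)) = -8 + 2*(-5) = -8 - 10 = -18)
N(u) = -9/2 (N(u) = (¼)*(-18) = -9/2)
Z(j) = -j/16 (Z(j) = j/(-16) = j*(-1/16) = -j/16)
N(-22) + 485*Z(13) = -9/2 + 485*(-1/16*13) = -9/2 + 485*(-13/16) = -9/2 - 6305/16 = -6377/16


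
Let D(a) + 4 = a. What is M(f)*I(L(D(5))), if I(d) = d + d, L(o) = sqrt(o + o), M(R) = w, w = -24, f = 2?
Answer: -48*sqrt(2) ≈ -67.882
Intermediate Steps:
D(a) = -4 + a
M(R) = -24
L(o) = sqrt(2)*sqrt(o) (L(o) = sqrt(2*o) = sqrt(2)*sqrt(o))
I(d) = 2*d
M(f)*I(L(D(5))) = -48*sqrt(2)*sqrt(-4 + 5) = -48*sqrt(2)*sqrt(1) = -48*sqrt(2)*1 = -48*sqrt(2)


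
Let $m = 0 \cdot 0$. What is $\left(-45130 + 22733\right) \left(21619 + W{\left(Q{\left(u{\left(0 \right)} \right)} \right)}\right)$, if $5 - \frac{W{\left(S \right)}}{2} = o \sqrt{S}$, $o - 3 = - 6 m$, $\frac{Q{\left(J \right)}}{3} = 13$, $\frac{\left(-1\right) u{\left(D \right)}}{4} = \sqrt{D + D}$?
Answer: $-484424713 + 134382 \sqrt{39} \approx -4.8359 \cdot 10^{8}$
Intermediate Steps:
$u{\left(D \right)} = - 4 \sqrt{2} \sqrt{D}$ ($u{\left(D \right)} = - 4 \sqrt{D + D} = - 4 \sqrt{2 D} = - 4 \sqrt{2} \sqrt{D}$)
$Q{\left(J \right)} = 39$ ($Q{\left(J \right)} = 3 \cdot 13 = 39$)
$m = 0$
$o = 3$ ($o = 3 - 0 = 3 + 0 = 3$)
$W{\left(S \right)} = 10 - 6 \sqrt{S}$ ($W{\left(S \right)} = 10 - 2 \cdot 3 \sqrt{S} = 10 - 6 \sqrt{S}$)
$\left(-45130 + 22733\right) \left(21619 + W{\left(Q{\left(u{\left(0 \right)} \right)} \right)}\right) = \left(-45130 + 22733\right) \left(21619 + \left(10 - 6 \sqrt{39}\right)\right) = - 22397 \left(21629 - 6 \sqrt{39}\right) = -484424713 + 134382 \sqrt{39}$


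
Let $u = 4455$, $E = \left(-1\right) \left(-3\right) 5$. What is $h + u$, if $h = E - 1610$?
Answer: $2860$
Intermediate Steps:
$E = 15$ ($E = 3 \cdot 5 = 15$)
$h = -1595$ ($h = 15 - 1610 = -1595$)
$h + u = -1595 + 4455 = 2860$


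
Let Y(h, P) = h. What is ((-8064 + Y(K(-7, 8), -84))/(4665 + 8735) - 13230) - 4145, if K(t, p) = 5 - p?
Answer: -232833067/13400 ≈ -17376.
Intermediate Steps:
((-8064 + Y(K(-7, 8), -84))/(4665 + 8735) - 13230) - 4145 = ((-8064 + (5 - 1*8))/(4665 + 8735) - 13230) - 4145 = ((-8064 + (5 - 8))/13400 - 13230) - 4145 = ((-8064 - 3)*(1/13400) - 13230) - 4145 = (-8067*1/13400 - 13230) - 4145 = (-8067/13400 - 13230) - 4145 = -177290067/13400 - 4145 = -232833067/13400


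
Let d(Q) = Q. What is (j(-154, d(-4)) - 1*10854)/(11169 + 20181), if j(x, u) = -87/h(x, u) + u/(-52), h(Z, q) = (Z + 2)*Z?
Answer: -3302893339/9539930400 ≈ -0.34622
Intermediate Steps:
h(Z, q) = Z*(2 + Z) (h(Z, q) = (2 + Z)*Z = Z*(2 + Z))
j(x, u) = -u/52 - 87/(x*(2 + x)) (j(x, u) = -87*1/(x*(2 + x)) + u/(-52) = -87/(x*(2 + x)) + u*(-1/52) = -87/(x*(2 + x)) - u/52 = -u/52 - 87/(x*(2 + x)))
(j(-154, d(-4)) - 1*10854)/(11169 + 20181) = ((1/52)*(-4524 - 1*(-4)*(-154)*(2 - 154))/(-154*(2 - 154)) - 1*10854)/(11169 + 20181) = ((1/52)*(-1/154)*(-4524 - 1*(-4)*(-154)*(-152))/(-152) - 10854)/31350 = ((1/52)*(-1/154)*(-1/152)*(-4524 + 93632) - 10854)*(1/31350) = ((1/52)*(-1/154)*(-1/152)*89108 - 10854)*(1/31350) = (22277/304304 - 10854)*(1/31350) = -3302893339/304304*1/31350 = -3302893339/9539930400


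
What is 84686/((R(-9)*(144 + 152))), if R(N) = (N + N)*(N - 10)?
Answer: 42343/50616 ≈ 0.83655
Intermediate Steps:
R(N) = 2*N*(-10 + N) (R(N) = (2*N)*(-10 + N) = 2*N*(-10 + N))
84686/((R(-9)*(144 + 152))) = 84686/(((2*(-9)*(-10 - 9))*(144 + 152))) = 84686/(((2*(-9)*(-19))*296)) = 84686/((342*296)) = 84686/101232 = 84686*(1/101232) = 42343/50616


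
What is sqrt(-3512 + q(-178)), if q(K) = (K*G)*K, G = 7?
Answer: 2*sqrt(54569) ≈ 467.20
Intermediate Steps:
q(K) = 7*K**2 (q(K) = (K*7)*K = (7*K)*K = 7*K**2)
sqrt(-3512 + q(-178)) = sqrt(-3512 + 7*(-178)**2) = sqrt(-3512 + 7*31684) = sqrt(-3512 + 221788) = sqrt(218276) = 2*sqrt(54569)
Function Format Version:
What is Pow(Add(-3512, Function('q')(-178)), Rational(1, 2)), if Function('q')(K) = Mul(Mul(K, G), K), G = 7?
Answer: Mul(2, Pow(54569, Rational(1, 2))) ≈ 467.20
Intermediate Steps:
Function('q')(K) = Mul(7, Pow(K, 2)) (Function('q')(K) = Mul(Mul(K, 7), K) = Mul(Mul(7, K), K) = Mul(7, Pow(K, 2)))
Pow(Add(-3512, Function('q')(-178)), Rational(1, 2)) = Pow(Add(-3512, Mul(7, Pow(-178, 2))), Rational(1, 2)) = Pow(Add(-3512, Mul(7, 31684)), Rational(1, 2)) = Pow(Add(-3512, 221788), Rational(1, 2)) = Pow(218276, Rational(1, 2)) = Mul(2, Pow(54569, Rational(1, 2)))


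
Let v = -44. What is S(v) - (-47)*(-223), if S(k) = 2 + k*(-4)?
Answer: -10303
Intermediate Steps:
S(k) = 2 - 4*k
S(v) - (-47)*(-223) = (2 - 4*(-44)) - (-47)*(-223) = (2 + 176) - 1*10481 = 178 - 10481 = -10303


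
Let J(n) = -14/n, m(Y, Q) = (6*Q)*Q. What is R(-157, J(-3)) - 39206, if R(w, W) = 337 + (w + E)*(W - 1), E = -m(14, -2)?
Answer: -118598/3 ≈ -39533.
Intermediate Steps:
m(Y, Q) = 6*Q²
E = -24 (E = -6*(-2)² = -6*4 = -1*24 = -24)
R(w, W) = 337 + (-1 + W)*(-24 + w) (R(w, W) = 337 + (w - 24)*(W - 1) = 337 + (-24 + w)*(-1 + W) = 337 + (-1 + W)*(-24 + w))
R(-157, J(-3)) - 39206 = (361 - 1*(-157) - (-336)/(-3) - 14/(-3)*(-157)) - 39206 = (361 + 157 - (-336)*(-1)/3 - 14*(-⅓)*(-157)) - 39206 = (361 + 157 - 24*14/3 + (14/3)*(-157)) - 39206 = (361 + 157 - 112 - 2198/3) - 39206 = -980/3 - 39206 = -118598/3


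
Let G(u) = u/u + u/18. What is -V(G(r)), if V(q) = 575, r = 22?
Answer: -575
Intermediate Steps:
G(u) = 1 + u/18 (G(u) = 1 + u*(1/18) = 1 + u/18)
-V(G(r)) = -1*575 = -575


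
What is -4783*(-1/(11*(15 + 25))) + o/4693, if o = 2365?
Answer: 23487219/2064920 ≈ 11.374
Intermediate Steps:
-4783*(-1/(11*(15 + 25))) + o/4693 = -4783*(-1/(11*(15 + 25))) + 2365/4693 = -4783/((-11*40)) + 2365*(1/4693) = -4783/(-440) + 2365/4693 = -4783*(-1/440) + 2365/4693 = 4783/440 + 2365/4693 = 23487219/2064920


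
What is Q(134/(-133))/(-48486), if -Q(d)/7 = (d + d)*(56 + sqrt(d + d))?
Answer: -7504/460617 - 268*I*sqrt(8911)/61262061 ≈ -0.016291 - 0.00041296*I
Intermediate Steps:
Q(d) = -14*d*(56 + sqrt(2)*sqrt(d)) (Q(d) = -7*(d + d)*(56 + sqrt(d + d)) = -7*2*d*(56 + sqrt(2*d)) = -7*2*d*(56 + sqrt(2)*sqrt(d)) = -14*d*(56 + sqrt(2)*sqrt(d)))
Q(134/(-133))/(-48486) = (-105056/(-133) - 14*sqrt(2)*(134/(-133))**(3/2))/(-48486) = (-105056*(-1)/133 - 14*sqrt(2)*(134*(-1/133))**(3/2))*(-1/48486) = (-784*(-134/133) - 14*sqrt(2)*(-134/133)**(3/2))*(-1/48486) = (15008/19 - 14*sqrt(2)*(-134*I*sqrt(17822)/17689))*(-1/48486) = (15008/19 + 536*I*sqrt(8911)/2527)*(-1/48486) = -7504/460617 - 268*I*sqrt(8911)/61262061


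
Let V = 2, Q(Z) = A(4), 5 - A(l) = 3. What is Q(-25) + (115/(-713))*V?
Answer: 52/31 ≈ 1.6774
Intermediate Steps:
A(l) = 2 (A(l) = 5 - 1*3 = 5 - 3 = 2)
Q(Z) = 2
Q(-25) + (115/(-713))*V = 2 + (115/(-713))*2 = 2 + (115*(-1/713))*2 = 2 - 5/31*2 = 2 - 10/31 = 52/31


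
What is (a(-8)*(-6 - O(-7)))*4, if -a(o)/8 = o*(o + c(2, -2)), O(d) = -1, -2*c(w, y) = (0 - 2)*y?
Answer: 12800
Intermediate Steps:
c(w, y) = y (c(w, y) = -(0 - 2)*y/2 = -(-1)*y = y)
a(o) = -8*o*(-2 + o) (a(o) = -8*o*(o - 2) = -8*o*(-2 + o))
(a(-8)*(-6 - O(-7)))*4 = ((8*(-8)*(2 - 1*(-8)))*(-6 - 1*(-1)))*4 = ((8*(-8)*(2 + 8))*(-6 + 1))*4 = ((8*(-8)*10)*(-5))*4 = -640*(-5)*4 = 3200*4 = 12800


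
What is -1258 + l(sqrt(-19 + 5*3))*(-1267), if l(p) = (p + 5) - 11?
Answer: 6344 - 2534*I ≈ 6344.0 - 2534.0*I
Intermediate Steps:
l(p) = -6 + p (l(p) = (5 + p) - 11 = -6 + p)
-1258 + l(sqrt(-19 + 5*3))*(-1267) = -1258 + (-6 + sqrt(-19 + 5*3))*(-1267) = -1258 + (-6 + sqrt(-19 + 15))*(-1267) = -1258 + (-6 + sqrt(-4))*(-1267) = -1258 + (-6 + 2*I)*(-1267) = -1258 + (7602 - 2534*I) = 6344 - 2534*I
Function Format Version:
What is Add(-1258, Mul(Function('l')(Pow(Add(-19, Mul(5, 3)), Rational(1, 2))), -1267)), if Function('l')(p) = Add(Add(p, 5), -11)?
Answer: Add(6344, Mul(-2534, I)) ≈ Add(6344.0, Mul(-2534.0, I))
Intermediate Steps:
Function('l')(p) = Add(-6, p) (Function('l')(p) = Add(Add(5, p), -11) = Add(-6, p))
Add(-1258, Mul(Function('l')(Pow(Add(-19, Mul(5, 3)), Rational(1, 2))), -1267)) = Add(-1258, Mul(Add(-6, Pow(Add(-19, Mul(5, 3)), Rational(1, 2))), -1267)) = Add(-1258, Mul(Add(-6, Pow(Add(-19, 15), Rational(1, 2))), -1267)) = Add(-1258, Mul(Add(-6, Pow(-4, Rational(1, 2))), -1267)) = Add(-1258, Mul(Add(-6, Mul(2, I)), -1267)) = Add(-1258, Add(7602, Mul(-2534, I))) = Add(6344, Mul(-2534, I))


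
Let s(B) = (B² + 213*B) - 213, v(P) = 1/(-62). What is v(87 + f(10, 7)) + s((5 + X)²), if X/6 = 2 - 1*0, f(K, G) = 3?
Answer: 8981629/62 ≈ 1.4487e+5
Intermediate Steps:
X = 12 (X = 6*(2 - 1*0) = 6*(2 + 0) = 6*2 = 12)
v(P) = -1/62
s(B) = -213 + B² + 213*B
v(87 + f(10, 7)) + s((5 + X)²) = -1/62 + (-213 + ((5 + 12)²)² + 213*(5 + 12)²) = -1/62 + (-213 + (17²)² + 213*17²) = -1/62 + (-213 + 289² + 213*289) = -1/62 + (-213 + 83521 + 61557) = -1/62 + 144865 = 8981629/62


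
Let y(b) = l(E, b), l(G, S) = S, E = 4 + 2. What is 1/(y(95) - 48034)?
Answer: -1/47939 ≈ -2.0860e-5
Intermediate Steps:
E = 6
y(b) = b
1/(y(95) - 48034) = 1/(95 - 48034) = 1/(-47939) = -1/47939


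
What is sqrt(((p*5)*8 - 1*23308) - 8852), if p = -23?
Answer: 2*I*sqrt(8270) ≈ 181.88*I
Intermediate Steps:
sqrt(((p*5)*8 - 1*23308) - 8852) = sqrt((-23*5*8 - 1*23308) - 8852) = sqrt((-115*8 - 23308) - 8852) = sqrt((-920 - 23308) - 8852) = sqrt(-24228 - 8852) = sqrt(-33080) = 2*I*sqrt(8270)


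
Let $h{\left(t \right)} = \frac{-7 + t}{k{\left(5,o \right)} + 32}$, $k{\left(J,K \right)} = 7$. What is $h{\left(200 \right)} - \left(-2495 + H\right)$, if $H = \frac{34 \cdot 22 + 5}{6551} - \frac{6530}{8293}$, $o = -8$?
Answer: $\frac{5298241840253}{2118770277} \approx 2500.6$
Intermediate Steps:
$H = - \frac{36533401}{54327443}$ ($H = \left(748 + 5\right) \frac{1}{6551} - \frac{6530}{8293} = 753 \cdot \frac{1}{6551} - \frac{6530}{8293} = \frac{753}{6551} - \frac{6530}{8293} = - \frac{36533401}{54327443} \approx -0.67247$)
$h{\left(t \right)} = - \frac{7}{39} + \frac{t}{39}$ ($h{\left(t \right)} = \frac{-7 + t}{7 + 32} = \frac{-7 + t}{39} = \left(-7 + t\right) \frac{1}{39} = - \frac{7}{39} + \frac{t}{39}$)
$h{\left(200 \right)} - \left(-2495 + H\right) = \left(- \frac{7}{39} + \frac{1}{39} \cdot 200\right) + \left(2495 - - \frac{36533401}{54327443}\right) = \left(- \frac{7}{39} + \frac{200}{39}\right) + \left(2495 + \frac{36533401}{54327443}\right) = \frac{193}{39} + \frac{135583503686}{54327443} = \frac{5298241840253}{2118770277}$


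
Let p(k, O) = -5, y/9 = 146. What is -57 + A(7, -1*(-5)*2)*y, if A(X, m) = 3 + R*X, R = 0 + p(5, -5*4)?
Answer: -42105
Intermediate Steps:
y = 1314 (y = 9*146 = 1314)
R = -5 (R = 0 - 5 = -5)
A(X, m) = 3 - 5*X
-57 + A(7, -1*(-5)*2)*y = -57 + (3 - 5*7)*1314 = -57 + (3 - 35)*1314 = -57 - 32*1314 = -57 - 42048 = -42105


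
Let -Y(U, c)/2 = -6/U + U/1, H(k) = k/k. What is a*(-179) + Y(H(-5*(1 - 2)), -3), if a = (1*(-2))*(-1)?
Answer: -348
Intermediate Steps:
H(k) = 1
Y(U, c) = -2*U + 12/U (Y(U, c) = -2*(-6/U + U/1) = -2*(-6/U + U*1) = -2*(-6/U + U) = -2*(U - 6/U) = -2*U + 12/U)
a = 2 (a = -2*(-1) = 2)
a*(-179) + Y(H(-5*(1 - 2)), -3) = 2*(-179) + (-2*1 + 12/1) = -358 + (-2 + 12*1) = -358 + (-2 + 12) = -358 + 10 = -348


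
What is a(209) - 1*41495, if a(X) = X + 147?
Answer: -41139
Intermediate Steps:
a(X) = 147 + X
a(209) - 1*41495 = (147 + 209) - 1*41495 = 356 - 41495 = -41139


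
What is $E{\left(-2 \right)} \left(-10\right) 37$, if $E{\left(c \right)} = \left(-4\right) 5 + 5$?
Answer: $5550$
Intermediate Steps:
$E{\left(c \right)} = -15$ ($E{\left(c \right)} = -20 + 5 = -15$)
$E{\left(-2 \right)} \left(-10\right) 37 = \left(-15\right) \left(-10\right) 37 = 150 \cdot 37 = 5550$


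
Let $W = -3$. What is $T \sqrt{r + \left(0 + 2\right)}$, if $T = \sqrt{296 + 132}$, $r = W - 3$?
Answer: $4 i \sqrt{107} \approx 41.376 i$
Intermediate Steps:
$r = -6$ ($r = -3 - 3 = -6$)
$T = 2 \sqrt{107}$ ($T = \sqrt{428} = 2 \sqrt{107} \approx 20.688$)
$T \sqrt{r + \left(0 + 2\right)} = 2 \sqrt{107} \sqrt{-6 + \left(0 + 2\right)} = 2 \sqrt{107} \sqrt{-6 + 2} = 2 \sqrt{107} \sqrt{-4} = 2 \sqrt{107} \cdot 2 i = 4 i \sqrt{107}$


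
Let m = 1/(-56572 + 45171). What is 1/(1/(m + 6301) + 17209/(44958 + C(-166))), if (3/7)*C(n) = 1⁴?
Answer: 9689540813700/3710302716181 ≈ 2.6115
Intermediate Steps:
m = -1/11401 (m = 1/(-11401) = -1/11401 ≈ -8.7712e-5)
C(n) = 7/3 (C(n) = (7/3)*1⁴ = (7/3)*1 = 7/3)
1/(1/(m + 6301) + 17209/(44958 + C(-166))) = 1/(1/(-1/11401 + 6301) + 17209/(44958 + 7/3)) = 1/(1/(71837700/11401) + 17209/(134881/3)) = 1/(11401/71837700 + 17209*(3/134881)) = 1/(11401/71837700 + 51627/134881) = 1/(3710302716181/9689540813700) = 9689540813700/3710302716181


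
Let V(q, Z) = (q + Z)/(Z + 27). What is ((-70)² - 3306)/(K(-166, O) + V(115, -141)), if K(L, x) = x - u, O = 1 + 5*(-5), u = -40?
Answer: 90858/925 ≈ 98.225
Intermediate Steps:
V(q, Z) = (Z + q)/(27 + Z)
O = -24 (O = 1 - 25 = -24)
K(L, x) = 40 + x (K(L, x) = x - 1*(-40) = x + 40 = 40 + x)
((-70)² - 3306)/(K(-166, O) + V(115, -141)) = ((-70)² - 3306)/((40 - 24) + (-141 + 115)/(27 - 141)) = (4900 - 3306)/(16 - 26/(-114)) = 1594/(16 - 1/114*(-26)) = 1594/(16 + 13/57) = 1594/(925/57) = 1594*(57/925) = 90858/925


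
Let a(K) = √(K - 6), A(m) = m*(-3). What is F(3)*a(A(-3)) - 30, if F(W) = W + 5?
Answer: -30 + 8*√3 ≈ -16.144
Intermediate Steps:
A(m) = -3*m
F(W) = 5 + W
a(K) = √(-6 + K)
F(3)*a(A(-3)) - 30 = (5 + 3)*√(-6 - 3*(-3)) - 30 = 8*√(-6 + 9) - 30 = 8*√3 - 30 = -30 + 8*√3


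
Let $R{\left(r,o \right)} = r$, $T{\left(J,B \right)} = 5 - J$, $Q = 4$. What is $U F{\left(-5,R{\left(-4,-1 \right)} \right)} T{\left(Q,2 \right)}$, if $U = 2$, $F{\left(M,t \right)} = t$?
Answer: $-8$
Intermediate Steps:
$U F{\left(-5,R{\left(-4,-1 \right)} \right)} T{\left(Q,2 \right)} = 2 \left(-4\right) \left(5 - 4\right) = - 8 \left(5 - 4\right) = \left(-8\right) 1 = -8$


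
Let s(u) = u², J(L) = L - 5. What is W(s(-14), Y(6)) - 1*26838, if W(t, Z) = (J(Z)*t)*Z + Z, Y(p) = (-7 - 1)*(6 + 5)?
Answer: 1577138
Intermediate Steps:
J(L) = -5 + L
Y(p) = -88 (Y(p) = -8*11 = -88)
W(t, Z) = Z + Z*t*(-5 + Z) (W(t, Z) = ((-5 + Z)*t)*Z + Z = (t*(-5 + Z))*Z + Z = Z*t*(-5 + Z) + Z = Z + Z*t*(-5 + Z))
W(s(-14), Y(6)) - 1*26838 = -88*(1 + (-14)²*(-5 - 88)) - 1*26838 = -88*(1 + 196*(-93)) - 26838 = -88*(1 - 18228) - 26838 = -88*(-18227) - 26838 = 1603976 - 26838 = 1577138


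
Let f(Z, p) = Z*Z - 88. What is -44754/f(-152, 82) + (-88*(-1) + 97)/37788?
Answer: -35143879/18119346 ≈ -1.9396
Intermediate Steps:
f(Z, p) = -88 + Z² (f(Z, p) = Z² - 88 = -88 + Z²)
-44754/f(-152, 82) + (-88*(-1) + 97)/37788 = -44754/(-88 + (-152)²) + (-88*(-1) + 97)/37788 = -44754/(-88 + 23104) + (88 + 97)*(1/37788) = -44754/23016 + 185*(1/37788) = -44754*1/23016 + 185/37788 = -7459/3836 + 185/37788 = -35143879/18119346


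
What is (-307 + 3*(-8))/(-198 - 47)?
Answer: 331/245 ≈ 1.3510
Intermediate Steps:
(-307 + 3*(-8))/(-198 - 47) = (-307 - 24)/(-245) = -331*(-1/245) = 331/245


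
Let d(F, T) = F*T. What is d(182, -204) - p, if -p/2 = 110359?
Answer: 183590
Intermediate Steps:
p = -220718 (p = -2*110359 = -220718)
d(182, -204) - p = 182*(-204) - 1*(-220718) = -37128 + 220718 = 183590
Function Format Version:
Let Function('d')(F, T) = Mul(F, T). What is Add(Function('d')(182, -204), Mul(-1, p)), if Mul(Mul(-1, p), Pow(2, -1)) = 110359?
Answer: 183590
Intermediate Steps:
p = -220718 (p = Mul(-2, 110359) = -220718)
Add(Function('d')(182, -204), Mul(-1, p)) = Add(Mul(182, -204), Mul(-1, -220718)) = Add(-37128, 220718) = 183590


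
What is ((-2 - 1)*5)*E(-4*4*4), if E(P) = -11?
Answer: 165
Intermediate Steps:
((-2 - 1)*5)*E(-4*4*4) = ((-2 - 1)*5)*(-11) = -3*5*(-11) = -15*(-11) = 165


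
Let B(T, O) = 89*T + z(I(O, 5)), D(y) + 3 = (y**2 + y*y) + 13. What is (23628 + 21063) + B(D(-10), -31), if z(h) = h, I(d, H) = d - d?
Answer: 63381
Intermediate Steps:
I(d, H) = 0
D(y) = 10 + 2*y**2 (D(y) = -3 + ((y**2 + y*y) + 13) = -3 + ((y**2 + y**2) + 13) = -3 + (2*y**2 + 13) = -3 + (13 + 2*y**2) = 10 + 2*y**2)
B(T, O) = 89*T (B(T, O) = 89*T + 0 = 89*T)
(23628 + 21063) + B(D(-10), -31) = (23628 + 21063) + 89*(10 + 2*(-10)**2) = 44691 + 89*(10 + 2*100) = 44691 + 89*(10 + 200) = 44691 + 89*210 = 44691 + 18690 = 63381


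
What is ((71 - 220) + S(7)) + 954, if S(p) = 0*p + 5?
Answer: 810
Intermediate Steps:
S(p) = 5 (S(p) = 0 + 5 = 5)
((71 - 220) + S(7)) + 954 = ((71 - 220) + 5) + 954 = (-149 + 5) + 954 = -144 + 954 = 810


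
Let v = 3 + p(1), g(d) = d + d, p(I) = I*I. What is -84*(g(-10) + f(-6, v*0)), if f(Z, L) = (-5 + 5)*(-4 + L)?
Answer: 1680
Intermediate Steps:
p(I) = I**2
g(d) = 2*d
v = 4 (v = 3 + 1**2 = 3 + 1 = 4)
f(Z, L) = 0 (f(Z, L) = 0*(-4 + L) = 0)
-84*(g(-10) + f(-6, v*0)) = -84*(2*(-10) + 0) = -84*(-20 + 0) = -84*(-20) = 1680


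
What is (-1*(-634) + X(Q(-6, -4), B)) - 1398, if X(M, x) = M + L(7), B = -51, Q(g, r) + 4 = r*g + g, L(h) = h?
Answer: -743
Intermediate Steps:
Q(g, r) = -4 + g + g*r (Q(g, r) = -4 + (r*g + g) = -4 + (g*r + g) = -4 + (g + g*r) = -4 + g + g*r)
X(M, x) = 7 + M (X(M, x) = M + 7 = 7 + M)
(-1*(-634) + X(Q(-6, -4), B)) - 1398 = (-1*(-634) + (7 + (-4 - 6 - 6*(-4)))) - 1398 = (634 + (7 + (-4 - 6 + 24))) - 1398 = (634 + (7 + 14)) - 1398 = (634 + 21) - 1398 = 655 - 1398 = -743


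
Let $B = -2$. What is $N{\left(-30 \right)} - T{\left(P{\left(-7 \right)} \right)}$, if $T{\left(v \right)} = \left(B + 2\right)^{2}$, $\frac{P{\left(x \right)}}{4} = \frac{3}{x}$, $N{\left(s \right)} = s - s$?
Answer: $0$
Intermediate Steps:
$N{\left(s \right)} = 0$
$P{\left(x \right)} = \frac{12}{x}$ ($P{\left(x \right)} = 4 \frac{3}{x} = \frac{12}{x}$)
$T{\left(v \right)} = 0$ ($T{\left(v \right)} = \left(-2 + 2\right)^{2} = 0^{2} = 0$)
$N{\left(-30 \right)} - T{\left(P{\left(-7 \right)} \right)} = 0 - 0 = 0 + 0 = 0$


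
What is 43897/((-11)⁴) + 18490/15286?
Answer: 470860816/111901163 ≈ 4.2078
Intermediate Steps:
43897/((-11)⁴) + 18490/15286 = 43897/14641 + 18490*(1/15286) = 43897*(1/14641) + 9245/7643 = 43897/14641 + 9245/7643 = 470860816/111901163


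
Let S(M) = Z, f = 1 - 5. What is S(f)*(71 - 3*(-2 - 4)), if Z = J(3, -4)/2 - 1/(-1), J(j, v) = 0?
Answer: 89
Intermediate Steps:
f = -4
Z = 1 (Z = 0/2 - 1/(-1) = 0*(½) - 1*(-1) = 0 + 1 = 1)
S(M) = 1
S(f)*(71 - 3*(-2 - 4)) = 1*(71 - 3*(-2 - 4)) = 1*(71 - 3*(-6)) = 1*(71 + 18) = 1*89 = 89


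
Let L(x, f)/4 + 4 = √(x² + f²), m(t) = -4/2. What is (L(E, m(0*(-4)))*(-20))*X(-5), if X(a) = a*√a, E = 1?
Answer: I*(2000 - 1600*√5) ≈ -1577.7*I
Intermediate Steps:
X(a) = a^(3/2)
m(t) = -2 (m(t) = -4*½ = -2)
L(x, f) = -16 + 4*√(f² + x²) (L(x, f) = -16 + 4*√(x² + f²) = -16 + 4*√(f² + x²))
(L(E, m(0*(-4)))*(-20))*X(-5) = ((-16 + 4*√((-2)² + 1²))*(-20))*(-5)^(3/2) = ((-16 + 4*√(4 + 1))*(-20))*(-5*I*√5) = ((-16 + 4*√5)*(-20))*(-5*I*√5) = (320 - 80*√5)*(-5*I*√5) = -5*I*√5*(320 - 80*√5)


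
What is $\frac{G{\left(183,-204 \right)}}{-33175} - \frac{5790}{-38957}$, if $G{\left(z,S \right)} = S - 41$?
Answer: $\frac{40325543}{258479695} \approx 0.15601$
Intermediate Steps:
$G{\left(z,S \right)} = -41 + S$ ($G{\left(z,S \right)} = S - 41 = -41 + S$)
$\frac{G{\left(183,-204 \right)}}{-33175} - \frac{5790}{-38957} = \frac{-41 - 204}{-33175} - \frac{5790}{-38957} = \left(-245\right) \left(- \frac{1}{33175}\right) - - \frac{5790}{38957} = \frac{49}{6635} + \frac{5790}{38957} = \frac{40325543}{258479695}$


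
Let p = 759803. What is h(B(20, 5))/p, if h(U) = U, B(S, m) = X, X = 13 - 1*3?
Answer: 10/759803 ≈ 1.3161e-5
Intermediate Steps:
X = 10 (X = 13 - 3 = 10)
B(S, m) = 10
h(B(20, 5))/p = 10/759803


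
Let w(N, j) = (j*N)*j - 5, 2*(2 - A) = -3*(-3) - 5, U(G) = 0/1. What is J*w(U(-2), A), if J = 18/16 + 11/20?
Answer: -67/8 ≈ -8.3750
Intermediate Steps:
U(G) = 0 (U(G) = 0*1 = 0)
A = 0 (A = 2 - (-3*(-3) - 5)/2 = 2 - (9 - 5)/2 = 2 - ½*4 = 2 - 2 = 0)
J = 67/40 (J = 18*(1/16) + 11*(1/20) = 9/8 + 11/20 = 67/40 ≈ 1.6750)
w(N, j) = -5 + N*j² (w(N, j) = (N*j)*j - 5 = N*j² - 5 = -5 + N*j²)
J*w(U(-2), A) = 67*(-5 + 0*0²)/40 = 67*(-5 + 0*0)/40 = 67*(-5 + 0)/40 = (67/40)*(-5) = -67/8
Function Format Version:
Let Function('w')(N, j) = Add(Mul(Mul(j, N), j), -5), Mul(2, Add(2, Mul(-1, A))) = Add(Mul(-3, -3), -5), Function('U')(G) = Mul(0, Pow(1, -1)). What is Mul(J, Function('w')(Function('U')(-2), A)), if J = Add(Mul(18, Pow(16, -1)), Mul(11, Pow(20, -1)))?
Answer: Rational(-67, 8) ≈ -8.3750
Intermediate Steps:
Function('U')(G) = 0 (Function('U')(G) = Mul(0, 1) = 0)
A = 0 (A = Add(2, Mul(Rational(-1, 2), Add(Mul(-3, -3), -5))) = Add(2, Mul(Rational(-1, 2), Add(9, -5))) = Add(2, Mul(Rational(-1, 2), 4)) = Add(2, -2) = 0)
J = Rational(67, 40) (J = Add(Mul(18, Rational(1, 16)), Mul(11, Rational(1, 20))) = Add(Rational(9, 8), Rational(11, 20)) = Rational(67, 40) ≈ 1.6750)
Function('w')(N, j) = Add(-5, Mul(N, Pow(j, 2))) (Function('w')(N, j) = Add(Mul(Mul(N, j), j), -5) = Add(Mul(N, Pow(j, 2)), -5) = Add(-5, Mul(N, Pow(j, 2))))
Mul(J, Function('w')(Function('U')(-2), A)) = Mul(Rational(67, 40), Add(-5, Mul(0, Pow(0, 2)))) = Mul(Rational(67, 40), Add(-5, Mul(0, 0))) = Mul(Rational(67, 40), Add(-5, 0)) = Mul(Rational(67, 40), -5) = Rational(-67, 8)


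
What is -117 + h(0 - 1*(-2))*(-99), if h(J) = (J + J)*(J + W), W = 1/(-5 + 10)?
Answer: -4941/5 ≈ -988.20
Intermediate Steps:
W = ⅕ (W = 1/5 = ⅕ ≈ 0.20000)
h(J) = 2*J*(⅕ + J) (h(J) = (J + J)*(J + ⅕) = (2*J)*(⅕ + J) = 2*J*(⅕ + J))
-117 + h(0 - 1*(-2))*(-99) = -117 + (2*(0 - 1*(-2))*(1 + 5*(0 - 1*(-2)))/5)*(-99) = -117 + (2*(0 + 2)*(1 + 5*(0 + 2))/5)*(-99) = -117 + ((⅖)*2*(1 + 5*2))*(-99) = -117 + ((⅖)*2*(1 + 10))*(-99) = -117 + ((⅖)*2*11)*(-99) = -117 + (44/5)*(-99) = -117 - 4356/5 = -4941/5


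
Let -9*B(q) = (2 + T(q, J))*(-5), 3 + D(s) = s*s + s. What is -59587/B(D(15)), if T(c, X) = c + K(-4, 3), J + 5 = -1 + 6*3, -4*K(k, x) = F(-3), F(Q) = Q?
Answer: -2145132/4795 ≈ -447.37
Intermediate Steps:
K(k, x) = 3/4 (K(k, x) = -1/4*(-3) = 3/4)
J = 12 (J = -5 + (-1 + 6*3) = -5 + (-1 + 18) = -5 + 17 = 12)
D(s) = -3 + s + s**2 (D(s) = -3 + (s*s + s) = -3 + (s**2 + s) = -3 + (s + s**2) = -3 + s + s**2)
T(c, X) = 3/4 + c (T(c, X) = c + 3/4 = 3/4 + c)
B(q) = 55/36 + 5*q/9 (B(q) = -(2 + (3/4 + q))*(-5)/9 = -(11/4 + q)*(-5)/9 = -(-55/4 - 5*q)/9 = 55/36 + 5*q/9)
-59587/B(D(15)) = -59587/(55/36 + 5*(-3 + 15 + 15**2)/9) = -59587/(55/36 + 5*(-3 + 15 + 225)/9) = -59587/(55/36 + (5/9)*237) = -59587/(55/36 + 395/3) = -59587/4795/36 = -59587*36/4795 = -2145132/4795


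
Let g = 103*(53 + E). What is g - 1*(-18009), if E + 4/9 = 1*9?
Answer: 219143/9 ≈ 24349.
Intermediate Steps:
E = 77/9 (E = -4/9 + 1*9 = -4/9 + 9 = 77/9 ≈ 8.5556)
g = 57062/9 (g = 103*(53 + 77/9) = 103*(554/9) = 57062/9 ≈ 6340.2)
g - 1*(-18009) = 57062/9 - 1*(-18009) = 57062/9 + 18009 = 219143/9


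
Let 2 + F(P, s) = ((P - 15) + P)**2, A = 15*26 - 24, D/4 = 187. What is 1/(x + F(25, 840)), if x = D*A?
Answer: 1/274991 ≈ 3.6365e-6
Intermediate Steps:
D = 748 (D = 4*187 = 748)
A = 366 (A = 390 - 24 = 366)
F(P, s) = -2 + (-15 + 2*P)**2 (F(P, s) = -2 + ((P - 15) + P)**2 = -2 + ((-15 + P) + P)**2 = -2 + (-15 + 2*P)**2)
x = 273768 (x = 748*366 = 273768)
1/(x + F(25, 840)) = 1/(273768 + (-2 + (-15 + 2*25)**2)) = 1/(273768 + (-2 + (-15 + 50)**2)) = 1/(273768 + (-2 + 35**2)) = 1/(273768 + (-2 + 1225)) = 1/(273768 + 1223) = 1/274991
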